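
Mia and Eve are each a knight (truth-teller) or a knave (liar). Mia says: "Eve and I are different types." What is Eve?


Mia says: "Eve and I are different types."
Case 1: Mia is a Knight (truth-teller)
  Statement is true → they ARE different → Eve is a Knave
Case 2: Mia is a Knave (liar)
  Statement is false → they are NOT different → Eve is a Knave
In both cases, Eve is a Knave.

Knave


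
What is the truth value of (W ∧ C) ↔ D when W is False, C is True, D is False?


W = False, C = True, D = False
Step 1: W ∧ C = False AND True = False
Step 2: (False) ↔ D: true when both sides have same truth value.
Result: False ↔ False = True

True


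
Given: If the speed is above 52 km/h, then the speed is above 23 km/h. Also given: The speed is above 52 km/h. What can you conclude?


Modus ponens: P → Q, P ⊢ Q
P: the speed is above 52 km/h
Q: the speed is above 23 km/h
We have P → Q and P is true.
By modus ponens, Q must be true.

The speed is above 23 km/h


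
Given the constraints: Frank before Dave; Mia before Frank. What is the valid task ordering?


Constraints: Frank before Dave; Mia before Frank
Method: repeatedly schedule the remaining task that has no remaining task required before it.
  Step 1: remaining {Dave, Frank, Mia}; every task except Mia still has a predecessor pending → schedule Mia.
  Step 2: remaining {Dave, Frank}; every task except Frank still has a predecessor pending → schedule Frank.
  Step 3: only Dave remains → schedule Dave.
Resulting order:

Mia → Frank → Dave


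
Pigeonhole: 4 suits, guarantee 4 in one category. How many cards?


Pigeonhole: to guarantee k in one of n categories, need (k-1)×n + 1.
k = 4, n = 4
Minimum = (4-1) × 4 + 1 = 3 × 4 + 1

13


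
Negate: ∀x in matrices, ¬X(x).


Original: ∀x ¬X(x)
Rule: ¬∀→∃, ¬∃→∀, negate predicate.
Negation: ∃x X(x)

∃x X(x)


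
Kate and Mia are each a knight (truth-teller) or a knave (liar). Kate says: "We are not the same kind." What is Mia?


Kate says: "We are not the same kind."
Case 1: Kate is a Knight (truth-teller)
  Statement is true → they ARE different → Mia is a Knave
Case 2: Kate is a Knave (liar)
  Statement is false → they are NOT different → Mia is a Knave
In both cases, Mia is a Knave.

Knave


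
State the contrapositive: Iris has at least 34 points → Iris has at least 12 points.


Original: If Iris has at least 34 points, then Iris has at least 12 points
Contrapositive: If ¬Q, then ¬P
Negate Q: not (Iris has at least 12 points)
Negate P: not (Iris has at least 34 points)

If not (Iris has at least 12 points), then not (Iris has at least 34 points).


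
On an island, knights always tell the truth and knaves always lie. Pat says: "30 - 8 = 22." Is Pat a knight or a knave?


Statement: "30 - 8 = 22."
Actual: 30 - 8 = 22
Claimed: 22
Statement is TRUE → Pat tells the truth → Knight

Knight


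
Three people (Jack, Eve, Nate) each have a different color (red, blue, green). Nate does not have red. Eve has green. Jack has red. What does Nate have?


From clues:
  Jack → red
  Eve → green
By elimination, Nate gets the remaining.

blue


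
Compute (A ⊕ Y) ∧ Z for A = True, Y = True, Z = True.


A = True, Y = True, Z = True
Step 1: A ⊕ Y = True XOR True = False
Step 2: False ∧ Z = False AND True = False
XOR true when exactly one of A,Y is true; then AND with Z.

False


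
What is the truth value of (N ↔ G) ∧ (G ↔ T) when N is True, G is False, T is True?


N = True, G = False, T = True
Step 1: N ↔ G is true when N and G have the same value. Result: False
Step 2: G ↔ T is true when G and T have the same value. Result: False
Step 3: False ∧ False = False

False


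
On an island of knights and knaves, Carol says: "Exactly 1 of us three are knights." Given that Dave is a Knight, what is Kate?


Carol claims exactly 1 knights among Carol, Dave, Kate.
Given: Dave is a Knight.

Case 1: Carol is a Knight (tells truth)
  Then exactly 1 of the three are knights.
  Counting Carol, Dave: 2 knight(s) so far. Need -1 more → impossible.
Case 2: Carol is a Knave (lies)
  Then the count is NOT 1.
  If Kate = Knave, count = 1 = 1 → claim would be true, contradicts lie.
  If Kate = Knight, count = 2 ≠ 1 → lie confirmed ✓

Kate is a Knight.

Knight


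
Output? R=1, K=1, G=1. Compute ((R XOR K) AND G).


R XOR K = 1^1 = 0
0 AND 1 = 0

0


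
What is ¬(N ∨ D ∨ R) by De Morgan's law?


De Morgan's law: ¬(P ∨ Q ∨ R) ≡ ¬P ∧ ¬Q ∧ ¬R
¬(N ∨ D ∨ R) = ¬N ∧ ¬D ∧ ¬R

¬N ∧ ¬D ∧ ¬R


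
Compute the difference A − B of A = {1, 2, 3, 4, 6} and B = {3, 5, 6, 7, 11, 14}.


A = {1, 2, 3, 4, 6}
B = {3, 5, 6, 7, 11, 14}
Operation: difference A − B
In A but not B: 1, 2, 4

{1, 2, 4}


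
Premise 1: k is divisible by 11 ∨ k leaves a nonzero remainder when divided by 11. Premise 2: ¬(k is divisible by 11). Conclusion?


Disjunctive syllogism: P ∨ Q, ¬P ⊢ Q
Disjunction: k is divisible by 11 ∨ k leaves a nonzero remainder when divided by 11
We know it is not the case that k is divisible by 11.
By disjunctive syllogism, the other disjunct must be true.

k leaves a nonzero remainder when divided by 11


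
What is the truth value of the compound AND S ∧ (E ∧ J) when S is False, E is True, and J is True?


S = False, E = True, J = True
Step 1: E ∧ J = True AND True = True
Step 2: S ∧ True = False AND True = False
AND is true only when ALL operands are true.

False


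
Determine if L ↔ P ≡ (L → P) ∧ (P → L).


Expression 1: L ↔ P
Expression 2: (L → P) ∧ (P → L)
Truth table (L P | Expr1 Expr2):
  T T |   T     T
  T F |   F     F
  F T |   F     F
  F F |   T     T
All 4 rows agree, so the expressions are logically equivalent.

Yes


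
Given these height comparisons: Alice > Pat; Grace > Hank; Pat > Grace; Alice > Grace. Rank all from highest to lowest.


Constraints: Alice > Pat; Grace > Hank; Pat > Grace; Alice > Grace
Method: at each step, the next-highest is the one remaining person who never appears on the smaller side of a constraint between remaining people.
  Step 1: remaining {Grace, Hank, Alice, Pat}; on the smaller side: {Grace, Hank, Pat} → Alice is next (Alice > Pat; Alice > Grace).
  Step 2: remaining {Grace, Hank, Pat}; on the smaller side: {Grace, Hank} → Pat is next (Pat > Grace).
  Step 3: remaining {Grace, Hank}; on the smaller side: {Hank} → Grace is next (Grace > Hank).
  Step 4: only Hank remains → lowest.
Final ranking (highest to lowest):

Alice > Pat > Grace > Hank


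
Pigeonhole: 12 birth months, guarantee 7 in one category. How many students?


Pigeonhole: to guarantee k in one of n categories, need (k-1)×n + 1.
k = 7, n = 12
Minimum = (7-1) × 12 + 1 = 6 × 12 + 1

73


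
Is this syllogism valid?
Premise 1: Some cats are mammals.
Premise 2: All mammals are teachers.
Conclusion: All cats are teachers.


Premise 1: Some cats are mammals.
Premise 2: All mammals are teachers.
Conclusion: All cats are teachers.
Fallacy: illicit minor. The minor term (cats) is distributed in the conclusion ('All cats ...') but undistributed in its premise ('Some cats are mammals' doesn't cover all cats).
Only 'Some cats are teachers' follows, not 'All'.

Invalid


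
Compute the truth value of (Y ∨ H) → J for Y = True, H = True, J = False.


Y = True, H = True, J = False
Step 1: Y ∨ H = True OR True = True
Step 2: (True) → J: false only when antecedent=True and J=False.
Result: False

False


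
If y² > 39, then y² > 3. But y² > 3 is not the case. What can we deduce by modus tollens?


Modus tollens: P → Q, ¬Q ⊢ ¬P
P: y² > 39
Q: y² > 3
We have P → Q and Q is false.
By modus tollens, P must be false.

It is not the case that y² > 39


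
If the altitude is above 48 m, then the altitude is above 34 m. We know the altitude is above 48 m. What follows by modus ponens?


Modus ponens: P → Q, P ⊢ Q
P: the altitude is above 48 m
Q: the altitude is above 34 m
We have P → Q and P is true.
By modus ponens, Q must be true.

The altitude is above 34 m


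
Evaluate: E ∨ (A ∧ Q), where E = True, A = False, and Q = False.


E = True, A = False, Q = False
Step 1: A ∧ Q = False AND False = False
Step 2: E ∨ False = True OR False = True
AND evaluated first (higher precedence); then OR applied.

True


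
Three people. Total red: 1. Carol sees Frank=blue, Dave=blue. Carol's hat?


Total red = 1, seen red = 0
Own red = 1 - 0 = 1
Carol's hat is red.

red


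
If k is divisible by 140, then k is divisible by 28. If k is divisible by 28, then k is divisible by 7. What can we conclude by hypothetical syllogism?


Hypothetical syllogism: P → Q, Q → R ⊢ P → R
Premise 1: k is divisible by 140 → k is divisible by 28
Premise 2: k is divisible by 28 → k is divisible by 7
Chain the implications: the middle term (k is divisible by 28) links the two.
Conclusion: If k is divisible by 140, then k is divisible by 7.

If k is divisible by 140, then k is divisible by 7.


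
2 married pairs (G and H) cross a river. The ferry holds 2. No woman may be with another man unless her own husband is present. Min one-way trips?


Label couples G and H.
1. WG+WH → (far: WG,WH; near: HG,HH)
2. WG ←   (far: WH; near: HG,HH,WG)
3. HG+HH → (far: HG,HH,WH; near: WG)
4. HG ←   (far: HH,WH; near: HG,WG)  — HG returns, since WG is alone on near bank
5. HG+WG → (far: all four; near: empty)
Every state respects the constraint.
Minimum trips = 5

5


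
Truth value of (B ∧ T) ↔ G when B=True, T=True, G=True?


B = True, T = True, G = True
Expression: (B ∧ T) ↔ G
Step 1: B ∧ T = True AND True = True
Step 2: (True) ↔ G = (True iff True) = True

True


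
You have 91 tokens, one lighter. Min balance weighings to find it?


Each weighing has 3 outcomes (left heavy / balance / right heavy), so k weighings distinguish at most 3^k cases; splitting into three near-equal groups achieves this.
Need 3^k ≥ 91: 3^4 = 81 < 91 ≤ 3^5 = 243
k = ⌈log₃(91)⌉ = 5

5


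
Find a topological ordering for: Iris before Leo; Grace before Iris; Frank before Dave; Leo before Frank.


Constraints: Iris before Leo; Grace before Iris; Frank before Dave; Leo before Frank
Method: repeatedly schedule the remaining task that has no remaining task required before it.
  Step 1: remaining {Dave, Grace, Frank, Iris, Leo}; every task except Grace still has a predecessor pending → schedule Grace.
  Step 2: remaining {Dave, Frank, Iris, Leo}; every task except Iris still has a predecessor pending → schedule Iris.
  Step 3: remaining {Dave, Frank, Leo}; every task except Leo still has a predecessor pending → schedule Leo.
  Step 4: remaining {Dave, Frank}; every task except Frank still has a predecessor pending → schedule Frank.
  Step 5: only Dave remains → schedule Dave.
Resulting order:

Grace → Iris → Leo → Frank → Dave


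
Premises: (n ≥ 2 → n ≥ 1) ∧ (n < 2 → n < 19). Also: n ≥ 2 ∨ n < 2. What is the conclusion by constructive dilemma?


Constructive dilemma: (P → Q) ∧ (R → S), P ∨ R ⊢ Q ∨ S
Premise 1: n ≥ 2 → n ≥ 1
Premise 2: n < 2 → n < 19
Premise 3: n ≥ 2 ∨ n < 2
Case 1: Assuming n ≥ 2, then by Premise 1, n ≥ 1.
Case 2: Assuming n < 2, then by Premise 2, n < 19.
Since one of n ≥ 2 or n < 2 must hold, we get n ≥ 1 or n < 19.

n ≥ 1 or n < 19.


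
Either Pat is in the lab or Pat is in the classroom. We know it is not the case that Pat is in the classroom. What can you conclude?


Disjunctive syllogism: P ∨ Q, ¬P ⊢ Q
Disjunction: Pat is in the lab ∨ Pat is in the classroom
We know it is not the case that Pat is in the classroom.
By disjunctive syllogism, the other disjunct must be true.

Pat is in the lab


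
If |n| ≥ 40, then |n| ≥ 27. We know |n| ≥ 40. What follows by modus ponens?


Modus ponens: P → Q, P ⊢ Q
P: |n| ≥ 40
Q: |n| ≥ 27
We have P → Q and P is true.
By modus ponens, Q must be true.

|n| ≥ 27


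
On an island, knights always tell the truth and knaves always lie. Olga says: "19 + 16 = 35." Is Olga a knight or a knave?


Statement: "19 + 16 = 35."
Actual: 19 + 16 = 35
Claimed: 35
Statement is TRUE → Olga tells the truth → Knight

Knight


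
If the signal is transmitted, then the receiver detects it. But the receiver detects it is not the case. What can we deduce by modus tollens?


Modus tollens: P → Q, ¬Q ⊢ ¬P
P: the signal is transmitted
Q: the receiver detects it
We have P → Q and Q is false.
By modus tollens, P must be false.

It is not the case that the signal is transmitted


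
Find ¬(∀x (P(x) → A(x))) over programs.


Original: ∀x (P(x) → A(x))
Rule: ¬∀→∃, ¬∃→∀, negate predicate.
Negation: ∃x (P(x) ∧ ¬A(x))

∃x (P(x) ∧ ¬A(x))


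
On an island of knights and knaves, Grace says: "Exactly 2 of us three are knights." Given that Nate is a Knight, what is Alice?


Grace claims exactly 2 knights among Grace, Nate, Alice.
Given: Nate is a Knight.

Case 1: Grace is a Knight (tells truth)
  Then exactly 2 of the three are knights.
  Counting Grace, Nate: 2 knight(s) so far. Need 0 more → Alice = Knave.
Case 2: Grace is a Knave (lies)
  Then the count is NOT 2.
  If Alice = Knight, count = 2 = 2 → claim would be true, contradicts lie.
  If Alice = Knave, count = 1 ≠ 2 → lie confirmed ✓

Alice is a Knave.

Knave


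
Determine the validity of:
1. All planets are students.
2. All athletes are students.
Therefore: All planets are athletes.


Premise 1: All planets are students.
Premise 2: All athletes are students.
Conclusion: All planets are athletes.
Fallacy: undistributed middle. students is predicate in both.
Counterexample: planets and athletes could be disjoint subsets of students.

Invalid


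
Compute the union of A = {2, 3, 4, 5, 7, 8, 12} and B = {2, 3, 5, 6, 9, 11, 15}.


A = {2, 3, 4, 5, 7, 8, 12}
B = {2, 3, 5, 6, 9, 11, 15}
Operation: union
All elements combined: 2, 3, 4, 5, 6, 7, 8, 9, 11, 12, 15

{2, 3, 4, 5, 6, 7, 8, 9, 11, 12, 15}


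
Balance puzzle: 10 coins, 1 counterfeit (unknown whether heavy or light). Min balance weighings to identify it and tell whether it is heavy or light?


Let n = 10. 20 possibilities (n coins × lighter/heavier); each weighing has 3 outcomes.
Bound for k weighings: say the first weighing puts j coins on each pan. If it tips, the 2j weighed coins remain suspects (each with a known direction) and k-1 weighings give 3^(k-1) outcomes; 3^(k-1) is odd, so 2j ≤ 3^(k-1) - 1. If it balances, the n - 2j unweighed coins remain with direction unknown: 2(n - 2j) ≤ 3^(k-1) - 1 by the same parity argument. Adding, n ≤ (3^(k-1) - 1) + (3^(k-1) - 1)/2 = (3^k - 3)/2, and the classical three-group strategy achieves this (3 coins in 2 weighings, 12 in 3, 39 in 4, 120 in 5).
So we need the smallest k with (3^k - 3)/2 ≥ 10.
k = 2: (3^2 - 3)/2 = 3 < 10 ✗
k = 3: (3^3 - 3)/2 = 12 ≥ 10 ✓

3


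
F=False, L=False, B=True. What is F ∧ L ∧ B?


F = False, L = False, B = True
Expression: F ∧ L ∧ B
Step 1: F ∧ L = False AND False = False
Step 2: (False) ∧ B = False AND True = False

False


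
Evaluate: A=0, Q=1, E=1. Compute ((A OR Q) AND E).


A OR Q = 0|1 = 1
1 AND 1 = 1

1


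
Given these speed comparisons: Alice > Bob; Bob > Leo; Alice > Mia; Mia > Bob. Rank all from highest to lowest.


Constraints: Alice > Bob; Bob > Leo; Alice > Mia; Mia > Bob
Method: at each step, the next-highest is the one remaining person who never appears on the smaller side of a constraint between remaining people.
  Step 1: remaining {Bob, Mia, Alice, Leo}; on the smaller side: {Bob, Mia, Leo} → Alice is next (Alice > Bob; Alice > Mia).
  Step 2: remaining {Bob, Mia, Leo}; on the smaller side: {Bob, Leo} → Mia is next (Mia > Bob).
  Step 3: remaining {Bob, Leo}; on the smaller side: {Leo} → Bob is next (Bob > Leo).
  Step 4: only Leo remains → lowest.
Final ranking (highest to lowest):

Alice > Mia > Bob > Leo


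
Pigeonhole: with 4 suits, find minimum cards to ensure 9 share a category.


Pigeonhole: to guarantee k in one of n categories, need (k-1)×n + 1.
k = 9, n = 4
Minimum = (9-1) × 4 + 1 = 8 × 4 + 1

33


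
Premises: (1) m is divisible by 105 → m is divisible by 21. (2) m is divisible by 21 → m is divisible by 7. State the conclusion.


Hypothetical syllogism: P → Q, Q → R ⊢ P → R
Premise 1: m is divisible by 105 → m is divisible by 21
Premise 2: m is divisible by 21 → m is divisible by 7
Chain the implications: the middle term (m is divisible by 21) links the two.
Conclusion: If m is divisible by 105, then m is divisible by 7.

If m is divisible by 105, then m is divisible by 7.


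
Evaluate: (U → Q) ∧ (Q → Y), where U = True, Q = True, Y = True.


U = True, Q = True, Y = True
Step 1: U → Q is false only when U=True and Q=False. Result: True
Step 2: Q → Y is false only when Q=True and Y=False. Result: True
Step 3: True ∧ True = True

True


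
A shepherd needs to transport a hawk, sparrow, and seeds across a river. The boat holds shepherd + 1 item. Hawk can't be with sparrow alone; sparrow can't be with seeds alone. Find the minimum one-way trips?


1. shepherd+sparrow → 2. shepherd ← 3. shepherd+hawk → 4. shepherd+sparrow ← 5. shepherd+seeds → 6. shepherd ← 7. shepherd+sparrow →
Minimum trips = 7

7


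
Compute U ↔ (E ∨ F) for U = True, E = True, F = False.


U = True, E = True, F = False
Step 1: E ∨ F = True OR False = True
Step 2: U ↔ (True): true when both sides have same truth value.
Result: True ↔ True = True

True


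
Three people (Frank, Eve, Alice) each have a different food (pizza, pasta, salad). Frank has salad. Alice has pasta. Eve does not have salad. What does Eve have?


From clues:
  Alice → pasta
  Frank → salad
By elimination, Eve gets the remaining.

pizza


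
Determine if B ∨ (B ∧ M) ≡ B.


Expression 1: B ∨ (B ∧ M)
Expression 2: B
Truth table (B M | Expr1 Expr2):
  T T |   T     T
  T F |   T     T
  F T |   F     F
  F F |   F     F
All 4 rows agree, so the expressions are logically equivalent.

Yes


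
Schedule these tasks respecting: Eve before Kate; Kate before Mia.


Constraints: Eve before Kate; Kate before Mia
Method: repeatedly schedule the remaining task that has no remaining task required before it.
  Step 1: remaining {Mia, Eve, Kate}; every task except Eve still has a predecessor pending → schedule Eve.
  Step 2: remaining {Mia, Kate}; every task except Kate still has a predecessor pending → schedule Kate.
  Step 3: only Mia remains → schedule Mia.
Resulting order:

Eve → Kate → Mia


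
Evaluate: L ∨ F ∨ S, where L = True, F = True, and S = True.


L = True, F = True, S = True
Step 1: L ∨ F = True OR True = True
Step 2: True ∨ S = True OR True = True
OR is true when at least one operand is true.

True


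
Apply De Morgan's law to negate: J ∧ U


De Morgan's law: ¬(P ∧ Q) ≡ ¬P ∨ ¬Q
¬(J ∧ U) = ¬J ∨ ¬U

¬J ∨ ¬U


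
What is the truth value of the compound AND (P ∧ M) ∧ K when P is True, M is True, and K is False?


P = True, M = True, K = False
Step 1: P ∧ M = True AND True = True
Step 2: True ∧ K = True AND False = False
AND is true only when ALL operands are true.

False


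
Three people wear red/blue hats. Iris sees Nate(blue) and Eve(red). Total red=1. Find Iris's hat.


Total red = 1, seen red = 1
Own red = 1 - 1 = 0
Iris's hat is blue.

blue


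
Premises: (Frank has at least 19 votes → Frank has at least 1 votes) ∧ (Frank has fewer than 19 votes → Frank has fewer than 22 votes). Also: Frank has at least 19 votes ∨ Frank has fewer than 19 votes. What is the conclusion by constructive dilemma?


Constructive dilemma: (P → Q) ∧ (R → S), P ∨ R ⊢ Q ∨ S
Premise 1: Frank has at least 19 votes → Frank has at least 1 votes
Premise 2: Frank has fewer than 19 votes → Frank has fewer than 22 votes
Premise 3: Frank has at least 19 votes ∨ Frank has fewer than 19 votes
Case 1: Assuming Frank has at least 19 votes, then by Premise 1, Frank has at least 1 votes.
Case 2: Assuming Frank has fewer than 19 votes, then by Premise 2, Frank has fewer than 22 votes.
Since one of Frank has at least 19 votes or Frank has fewer than 19 votes must hold, we get Frank has at least 1 votes or Frank has fewer than 22 votes.

Frank has at least 1 votes or Frank has fewer than 22 votes.


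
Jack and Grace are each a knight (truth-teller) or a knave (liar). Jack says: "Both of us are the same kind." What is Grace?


Jack says: "Both of us are the same kind."
Case 1: Jack is a Knight (truth-teller)
  Statement is true → they ARE the same → Grace is also a Knight
Case 2: Jack is a Knave (liar)
  Statement is false → they are NOT the same → Grace is a Knight
In both cases, Grace is a Knight.

Knight


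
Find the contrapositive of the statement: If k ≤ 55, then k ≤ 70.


Original: If k ≤ 55, then k ≤ 70
Contrapositive: If ¬Q, then ¬P
Negate Q: not (k ≤ 70)
Negate P: not (k ≤ 55)

If not (k ≤ 70), then not (k ≤ 55).


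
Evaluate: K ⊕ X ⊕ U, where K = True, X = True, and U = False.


K = True, X = True, U = False
Step 1: K ⊕ X = True XOR True = False
Step 2: False ⊕ U = False XOR False = False
XOR is true when an odd number of operands are true.

False


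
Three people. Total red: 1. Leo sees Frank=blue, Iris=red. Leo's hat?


Total red = 1, seen red = 1
Own red = 1 - 1 = 0
Leo's hat is blue.

blue


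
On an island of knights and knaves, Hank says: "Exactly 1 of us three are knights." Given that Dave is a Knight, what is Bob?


Hank claims exactly 1 knights among Hank, Dave, Bob.
Given: Dave is a Knight.

Case 1: Hank is a Knight (tells truth)
  Then exactly 1 of the three are knights.
  Counting Hank, Dave: 2 knight(s) so far. Need -1 more → impossible.
Case 2: Hank is a Knave (lies)
  Then the count is NOT 1.
  If Bob = Knave, count = 1 = 1 → claim would be true, contradicts lie.
  If Bob = Knight, count = 2 ≠ 1 → lie confirmed ✓

Bob is a Knight.

Knight


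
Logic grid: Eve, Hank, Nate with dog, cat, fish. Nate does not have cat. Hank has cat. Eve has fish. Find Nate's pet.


From clues:
  Eve → fish
  Hank → cat
By elimination, Nate gets the remaining.

dog


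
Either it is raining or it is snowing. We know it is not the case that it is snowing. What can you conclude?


Disjunctive syllogism: P ∨ Q, ¬P ⊢ Q
Disjunction: it is raining ∨ it is snowing
We know it is not the case that it is snowing.
By disjunctive syllogism, the other disjunct must be true.

It is raining


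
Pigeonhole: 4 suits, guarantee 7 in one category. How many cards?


Pigeonhole: to guarantee k in one of n categories, need (k-1)×n + 1.
k = 7, n = 4
Minimum = (7-1) × 4 + 1 = 6 × 4 + 1

25


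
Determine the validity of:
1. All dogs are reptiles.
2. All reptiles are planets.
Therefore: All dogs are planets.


Premise 1: All dogs are reptiles.
Premise 2: All reptiles are planets.
Conclusion: All dogs are planets.
Barbara syllogism (AAA-1): All A are B, All B are C → All A are C.
Middle term (reptiles) distributed in premise 2.

Valid


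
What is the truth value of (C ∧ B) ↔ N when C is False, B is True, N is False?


C = False, B = True, N = False
Step 1: C ∧ B = False AND True = False
Step 2: (False) ↔ N: true when both sides have same truth value.
Result: False ↔ False = True

True


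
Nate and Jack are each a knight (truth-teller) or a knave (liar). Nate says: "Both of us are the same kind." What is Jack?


Nate says: "Both of us are the same kind."
Case 1: Nate is a Knight (truth-teller)
  Statement is true → they ARE the same → Jack is also a Knight
Case 2: Nate is a Knave (liar)
  Statement is false → they are NOT the same → Jack is a Knight
In both cases, Jack is a Knight.

Knight


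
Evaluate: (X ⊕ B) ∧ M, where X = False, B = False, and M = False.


X = False, B = False, M = False
Step 1: X ⊕ B = False XOR False = False
Step 2: False ∧ M = False AND False = False
XOR true when exactly one of X,B is true; then AND with M.

False


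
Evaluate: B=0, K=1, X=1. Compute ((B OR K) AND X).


B OR K = 0|1 = 1
1 AND 1 = 1

1


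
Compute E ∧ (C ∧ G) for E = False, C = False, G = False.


E = False, C = False, G = False
Step 1: C ∧ G = False AND False = False
Step 2: E ∧ False = False AND False = False
AND is true only when ALL operands are true.

False


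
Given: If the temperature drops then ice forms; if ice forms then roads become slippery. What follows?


Hypothetical syllogism: P → Q, Q → R ⊢ P → R
Premise 1: the temperature drops → ice forms
Premise 2: ice forms → roads become slippery
Chain the implications: the middle term (ice forms) links the two.
Conclusion: If the temperature drops, then roads become slippery.

If the temperature drops, then roads become slippery.


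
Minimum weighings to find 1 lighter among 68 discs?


Each weighing has 3 outcomes (left heavy / balance / right heavy), so k weighings distinguish at most 3^k cases; splitting into three near-equal groups achieves this.
Need 3^k ≥ 68: 3^3 = 27 < 68 ≤ 3^4 = 81
k = ⌈log₃(68)⌉ = 4

4


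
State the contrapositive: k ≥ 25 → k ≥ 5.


Original: If k ≥ 25, then k ≥ 5
Contrapositive: If ¬Q, then ¬P
Negate Q: not (k ≥ 5)
Negate P: not (k ≥ 25)

If not (k ≥ 5), then not (k ≥ 25).


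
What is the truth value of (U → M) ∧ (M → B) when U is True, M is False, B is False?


U = True, M = False, B = False
Step 1: U → M is false only when U=True and M=False. Result: False
Step 2: M → B is false only when M=True and B=False. Result: True
Step 3: False ∧ True = False

False


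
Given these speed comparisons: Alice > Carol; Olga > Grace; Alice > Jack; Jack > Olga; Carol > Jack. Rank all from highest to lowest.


Constraints: Alice > Carol; Olga > Grace; Alice > Jack; Jack > Olga; Carol > Jack
Method: at each step, the next-highest is the one remaining person who never appears on the smaller side of a constraint between remaining people.
  Step 1: remaining {Olga, Grace, Alice, Jack, Carol}; on the smaller side: {Olga, Grace, Jack, Carol} → Alice is next (Alice > Carol; Alice > Jack).
  Step 2: remaining {Olga, Grace, Jack, Carol}; on the smaller side: {Olga, Grace, Jack} → Carol is next (Carol > Jack).
  Step 3: remaining {Olga, Grace, Jack}; on the smaller side: {Olga, Grace} → Jack is next (Jack > Olga).
  Step 4: remaining {Olga, Grace}; on the smaller side: {Grace} → Olga is next (Olga > Grace).
  Step 5: only Grace remains → lowest.
Final ranking (highest to lowest):

Alice > Carol > Jack > Olga > Grace


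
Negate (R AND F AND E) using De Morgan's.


De Morgan's law: ¬(P ∧ Q ∧ R) ≡ ¬P ∨ ¬Q ∨ ¬R
¬(R ∧ F ∧ E) = ¬R ∨ ¬F ∨ ¬E

¬R ∨ ¬F ∨ ¬E


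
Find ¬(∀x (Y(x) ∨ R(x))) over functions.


Original: ∀x (Y(x) ∨ R(x))
Rule: ¬∀→∃, ¬∃→∀, negate predicate.
Negation: ∃x (¬Y(x) ∧ ¬R(x))

∃x (¬Y(x) ∧ ¬R(x))


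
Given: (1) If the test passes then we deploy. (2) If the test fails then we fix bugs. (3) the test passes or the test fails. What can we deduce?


Constructive dilemma: (P → Q) ∧ (R → S), P ∨ R ⊢ Q ∨ S
Premise 1: the test passes → we deploy
Premise 2: the test fails → we fix bugs
Premise 3: the test passes ∨ the test fails
Case 1: Assuming the test passes, then by Premise 1, we deploy.
Case 2: Assuming the test fails, then by Premise 2, we fix bugs.
Since one of the test passes or the test fails must hold, we get we deploy or we fix bugs.

We deploy or we fix bugs.


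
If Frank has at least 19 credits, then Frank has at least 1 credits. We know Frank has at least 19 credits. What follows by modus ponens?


Modus ponens: P → Q, P ⊢ Q
P: Frank has at least 19 credits
Q: Frank has at least 1 credits
We have P → Q and P is true.
By modus ponens, Q must be true.

Frank has at least 1 credits


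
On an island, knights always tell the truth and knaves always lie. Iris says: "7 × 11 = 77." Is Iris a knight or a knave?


Statement: "7 × 11 = 77."
Actual: 7 × 11 = 77
Claimed: 77
Statement is TRUE → Iris tells the truth → Knight

Knight


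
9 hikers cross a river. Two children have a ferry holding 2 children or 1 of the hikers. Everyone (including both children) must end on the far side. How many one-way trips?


Per crossing of one of the hikers: children→, one←, one of the hikers→, one← = 4 trips
9 × 4 = 36, + 1 final children→ = 37
Minimum trips = 37

37


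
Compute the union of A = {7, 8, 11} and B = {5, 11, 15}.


A = {7, 8, 11}
B = {5, 11, 15}
Operation: union
All elements combined: 5, 7, 8, 11, 15

{5, 7, 8, 11, 15}


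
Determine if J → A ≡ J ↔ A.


Expression 1: J → A
Expression 2: J ↔ A
Truth table (J A | Expr1 Expr2):
  T T |   T     T
  T F |   F     F
  F T |   T     F   ← differ
  F F |   T     T
Counterexample: J=F, A=T gives Expr1 = T but Expr2 = F, so the expressions are NOT logically equivalent.

No


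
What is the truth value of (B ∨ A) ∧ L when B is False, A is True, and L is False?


B = False, A = True, L = False
Step 1: B ∨ A = False OR True = True
Step 2: True ∧ L = True AND False = False
OR is true when at least one operand is true; AND requires both.

False


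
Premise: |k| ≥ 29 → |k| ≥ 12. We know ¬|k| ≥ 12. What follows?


Modus tollens: P → Q, ¬Q ⊢ ¬P
P: |k| ≥ 29
Q: |k| ≥ 12
We have P → Q and Q is false.
By modus tollens, P must be false.

It is not the case that |k| ≥ 29


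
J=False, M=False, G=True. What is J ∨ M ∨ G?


J = False, M = False, G = True
Expression: J ∨ M ∨ G
Step 1: J ∨ M = False OR False = False
Step 2: (False) ∨ G = False OR True = True

True


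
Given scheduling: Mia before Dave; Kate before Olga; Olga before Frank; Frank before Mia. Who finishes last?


Constraints: Mia before Dave; Kate before Olga; Olga before Frank; Frank before Mia
The last task can have nothing scheduled after it, so it must never appear on the left of a 'before'.
Tasks appearing before some other task: Mia, Kate, Olga, Frank.
The only task not in that list is Dave → it is last.

Dave


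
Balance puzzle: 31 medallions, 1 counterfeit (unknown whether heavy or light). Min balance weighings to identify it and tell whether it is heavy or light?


Let n = 31. 62 possibilities (n medallions × lighter/heavier); each weighing has 3 outcomes.
Bound for k weighings: say the first weighing puts j medallions on each pan. If it tips, the 2j weighed medallions remain suspects (each with a known direction) and k-1 weighings give 3^(k-1) outcomes; 3^(k-1) is odd, so 2j ≤ 3^(k-1) - 1. If it balances, the n - 2j unweighed medallions remain with direction unknown: 2(n - 2j) ≤ 3^(k-1) - 1 by the same parity argument. Adding, n ≤ (3^(k-1) - 1) + (3^(k-1) - 1)/2 = (3^k - 3)/2, and the classical three-group strategy achieves this (3 medallions in 2 weighings, 12 in 3, 39 in 4, 120 in 5).
So we need the smallest k with (3^k - 3)/2 ≥ 31.
k = 3: (3^3 - 3)/2 = 12 < 31 ✗
k = 4: (3^4 - 3)/2 = 39 ≥ 31 ✓

4


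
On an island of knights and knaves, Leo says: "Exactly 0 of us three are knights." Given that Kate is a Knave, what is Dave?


Leo claims exactly 0 knights among Leo, Kate, Dave.
Given: Kate is a Knave.

Case 1: Leo is a Knight (tells truth)
  Then exactly 0 of the three are knights.
  Counting Leo, Kate: 1 knight(s) so far. Need -1 more → impossible.
Case 2: Leo is a Knave (lies)
  Then the count is NOT 0.
  If Dave = Knave, count = 0 = 0 → claim would be true, contradicts lie.
  If Dave = Knight, count = 1 ≠ 0 → lie confirmed ✓

Dave is a Knight.

Knight


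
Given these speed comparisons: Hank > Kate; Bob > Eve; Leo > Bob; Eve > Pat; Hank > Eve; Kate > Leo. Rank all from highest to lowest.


Constraints: Hank > Kate; Bob > Eve; Leo > Bob; Eve > Pat; Hank > Eve; Kate > Leo
Method: at each step, the next-highest is the one remaining person who never appears on the smaller side of a constraint between remaining people.
  Step 1: remaining {Pat, Kate, Bob, Leo, Eve, Hank}; on the smaller side: {Pat, Kate, Bob, Leo, Eve} → Hank is next (Hank > Kate; Hank > Eve).
  Step 2: remaining {Pat, Kate, Bob, Leo, Eve}; on the smaller side: {Pat, Bob, Leo, Eve} → Kate is next (Kate > Leo).
  Step 3: remaining {Pat, Bob, Leo, Eve}; on the smaller side: {Pat, Bob, Eve} → Leo is next (Leo > Bob).
  Step 4: remaining {Pat, Bob, Eve}; on the smaller side: {Pat, Eve} → Bob is next (Bob > Eve).
  Step 5: remaining {Pat, Eve}; on the smaller side: {Pat} → Eve is next (Eve > Pat).
  Step 6: only Pat remains → lowest.
Final ranking (highest to lowest):

Hank > Kate > Leo > Bob > Eve > Pat


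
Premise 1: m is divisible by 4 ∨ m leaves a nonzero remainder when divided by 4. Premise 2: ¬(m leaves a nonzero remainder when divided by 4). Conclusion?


Disjunctive syllogism: P ∨ Q, ¬P ⊢ Q
Disjunction: m is divisible by 4 ∨ m leaves a nonzero remainder when divided by 4
We know it is not the case that m leaves a nonzero remainder when divided by 4.
By disjunctive syllogism, the other disjunct must be true.

m is divisible by 4


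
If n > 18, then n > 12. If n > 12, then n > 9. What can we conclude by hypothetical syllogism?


Hypothetical syllogism: P → Q, Q → R ⊢ P → R
Premise 1: n > 18 → n > 12
Premise 2: n > 12 → n > 9
Chain the implications: the middle term (n > 12) links the two.
Conclusion: If n > 18, then n > 9.

If n > 18, then n > 9.


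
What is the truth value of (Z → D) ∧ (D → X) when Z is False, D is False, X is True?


Z = False, D = False, X = True
Step 1: Z → D is false only when Z=True and D=False. Result: True
Step 2: D → X is false only when D=True and X=False. Result: True
Step 3: True ∧ True = True

True


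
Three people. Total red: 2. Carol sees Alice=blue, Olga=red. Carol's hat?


Total red = 2, seen red = 1
Own red = 2 - 1 = 1
Carol's hat is red.

red


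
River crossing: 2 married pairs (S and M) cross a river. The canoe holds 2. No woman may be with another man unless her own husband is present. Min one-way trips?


Label couples S and M.
1. WS+WM → (far: WS,WM; near: HS,HM)
2. WS ←   (far: WM; near: HS,HM,WS)
3. HS+HM → (far: HS,HM,WM; near: WS)
4. HS ←   (far: HM,WM; near: HS,WS)  — HS returns, since WS is alone on near bank
5. HS+WS → (far: all four; near: empty)
Every state respects the constraint.
Minimum trips = 5

5


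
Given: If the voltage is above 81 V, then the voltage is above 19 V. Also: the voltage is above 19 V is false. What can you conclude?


Modus tollens: P → Q, ¬Q ⊢ ¬P
P: the voltage is above 81 V
Q: the voltage is above 19 V
We have P → Q and Q is false.
By modus tollens, P must be false.

It is not the case that the voltage is above 81 V


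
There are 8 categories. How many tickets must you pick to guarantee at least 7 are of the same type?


Pigeonhole: to guarantee k in one of n categories, need (k-1)×n + 1.
k = 7, n = 8
Minimum = (7-1) × 8 + 1 = 6 × 8 + 1

49


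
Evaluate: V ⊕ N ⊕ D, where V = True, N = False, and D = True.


V = True, N = False, D = True
Step 1: V ⊕ N = True XOR False = True
Step 2: True ⊕ D = True XOR True = False
XOR is true when an odd number of operands are true.

False


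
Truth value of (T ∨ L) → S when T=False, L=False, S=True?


T = False, L = False, S = True
Expression: (T ∨ L) → S
Step 1: T ∨ L = False OR False = False
Step 2: (False) → S = False → True (false only if antecedent True and consequent False) = True

True


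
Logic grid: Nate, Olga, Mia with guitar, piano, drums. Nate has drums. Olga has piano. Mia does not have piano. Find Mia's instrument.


From clues:
  Olga → piano
  Nate → drums
By elimination, Mia gets the remaining.

guitar


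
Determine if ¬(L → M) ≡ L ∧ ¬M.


Expression 1: ¬(L → M)
Expression 2: L ∧ ¬M
Truth table (L M | Expr1 Expr2):
  T T |   F     F
  T F |   T     T
  F T |   F     F
  F F |   F     F
All 4 rows agree, so the expressions are logically equivalent.

Yes


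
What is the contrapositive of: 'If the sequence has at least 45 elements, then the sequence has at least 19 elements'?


Original: If the sequence has at least 45 elements, then the sequence has at least 19 elements
Contrapositive: If ¬Q, then ¬P
Negate Q: not (the sequence has at least 19 elements)
Negate P: not (the sequence has at least 45 elements)

If not (the sequence has at least 19 elements), then not (the sequence has at least 45 elements).


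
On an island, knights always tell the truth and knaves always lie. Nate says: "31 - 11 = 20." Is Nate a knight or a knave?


Statement: "31 - 11 = 20."
Actual: 31 - 11 = 20
Claimed: 20
Statement is TRUE → Nate tells the truth → Knight

Knight


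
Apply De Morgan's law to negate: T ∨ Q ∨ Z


De Morgan's law: ¬(P ∨ Q ∨ R) ≡ ¬P ∧ ¬Q ∧ ¬R
¬(T ∨ Q ∨ Z) = ¬T ∧ ¬Q ∧ ¬Z

¬T ∧ ¬Q ∧ ¬Z


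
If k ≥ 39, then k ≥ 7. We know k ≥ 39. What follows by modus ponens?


Modus ponens: P → Q, P ⊢ Q
P: k ≥ 39
Q: k ≥ 7
We have P → Q and P is true.
By modus ponens, Q must be true.

k ≥ 7


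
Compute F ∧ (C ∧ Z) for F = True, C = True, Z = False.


F = True, C = True, Z = False
Step 1: C ∧ Z = True AND False = False
Step 2: F ∧ False = True AND False = False
AND is true only when ALL operands are true.

False


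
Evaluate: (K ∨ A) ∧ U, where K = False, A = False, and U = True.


K = False, A = False, U = True
Step 1: K ∨ A = False OR False = False
Step 2: False ∧ U = False AND True = False
OR is true when at least one operand is true; AND requires both.

False


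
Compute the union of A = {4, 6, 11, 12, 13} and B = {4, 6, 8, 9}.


A = {4, 6, 11, 12, 13}
B = {4, 6, 8, 9}
Operation: union
All elements combined: 4, 6, 8, 9, 11, 12, 13

{4, 6, 8, 9, 11, 12, 13}


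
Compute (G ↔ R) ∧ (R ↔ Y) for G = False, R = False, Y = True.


G = False, R = False, Y = True
Step 1: G ↔ R is true when G and R have the same value. Result: True
Step 2: R ↔ Y is true when R and Y have the same value. Result: False
Step 3: True ∧ False = False

False


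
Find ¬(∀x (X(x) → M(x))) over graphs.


Original: ∀x (X(x) → M(x))
Rule: ¬∀→∃, ¬∃→∀, negate predicate.
Negation: ∃x (X(x) ∧ ¬M(x))

∃x (X(x) ∧ ¬M(x))


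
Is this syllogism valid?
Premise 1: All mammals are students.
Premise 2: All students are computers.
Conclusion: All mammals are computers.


Premise 1: All mammals are students.
Premise 2: All students are computers.
Conclusion: All mammals are computers.
Barbara syllogism (AAA-1): All A are B, All B are C → All A are C.
Middle term (students) distributed in premise 2.

Valid


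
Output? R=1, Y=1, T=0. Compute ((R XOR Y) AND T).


R XOR Y = 1^1 = 0
0 AND 0 = 0

0


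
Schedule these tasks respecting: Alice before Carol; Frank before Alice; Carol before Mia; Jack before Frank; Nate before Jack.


Constraints: Alice before Carol; Frank before Alice; Carol before Mia; Jack before Frank; Nate before Jack
Method: repeatedly schedule the remaining task that has no remaining task required before it.
  Step 1: remaining {Jack, Carol, Alice, Mia, Nate, Frank}; every task except Nate still has a predecessor pending → schedule Nate.
  Step 2: remaining {Jack, Carol, Alice, Mia, Frank}; every task except Jack still has a predecessor pending → schedule Jack.
  Step 3: remaining {Carol, Alice, Mia, Frank}; every task except Frank still has a predecessor pending → schedule Frank.
  Step 4: remaining {Carol, Alice, Mia}; every task except Alice still has a predecessor pending → schedule Alice.
  Step 5: remaining {Carol, Mia}; every task except Carol still has a predecessor pending → schedule Carol.
  Step 6: only Mia remains → schedule Mia.
Resulting order:

Nate → Jack → Frank → Alice → Carol → Mia
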